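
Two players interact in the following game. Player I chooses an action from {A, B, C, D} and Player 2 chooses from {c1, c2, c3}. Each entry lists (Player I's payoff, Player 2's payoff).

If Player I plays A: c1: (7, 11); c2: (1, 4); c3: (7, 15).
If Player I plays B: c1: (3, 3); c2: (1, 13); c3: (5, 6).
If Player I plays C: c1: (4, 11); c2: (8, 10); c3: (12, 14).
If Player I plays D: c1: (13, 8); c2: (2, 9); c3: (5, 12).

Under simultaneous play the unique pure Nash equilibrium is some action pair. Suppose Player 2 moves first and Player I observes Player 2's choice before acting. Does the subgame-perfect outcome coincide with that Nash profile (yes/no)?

Solve by backward induction (Player 2 leads).
- c1: Player I compares 7, 3, 4, 13 and picks D; Player 2 would get 8.
- c2: Player I compares 1, 1, 8, 2 and picks C; Player 2 would get 10.
- c3: Player I compares 7, 5, 12, 5 and picks C; Player 2 would get 14.
Maximizing over 8, 10, 14, Player 2 chooses c3. Subgame-perfect outcome: (C, c3) with payoffs (12, 14).
Now find the simultaneous Nash equilibrium.
Player I's best replies: c1→D; c2→C; c3→C.
Player 2's best replies: A→c3; B→c2; C→c3; D→c3.
The unique mutual best reply is (C, c3), giving (12, 14).
Sequential outcome (C, c3) coincides with the Nash profile (C, c3).

yes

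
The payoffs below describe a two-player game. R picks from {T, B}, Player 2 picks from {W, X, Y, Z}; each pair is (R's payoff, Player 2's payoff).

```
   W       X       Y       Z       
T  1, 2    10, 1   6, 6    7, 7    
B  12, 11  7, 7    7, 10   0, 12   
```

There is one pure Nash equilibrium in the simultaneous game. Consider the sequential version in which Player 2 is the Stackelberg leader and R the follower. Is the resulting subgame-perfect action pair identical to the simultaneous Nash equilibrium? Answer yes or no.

no

Work backward from R's decision.
- W: R compares 1, 12 and picks B; Player 2 would get 11.
- X: R compares 10, 7 and picks T; Player 2 would get 1.
- Y: R compares 6, 7 and picks B; Player 2 would get 10.
- Z: R compares 7, 0 and picks T; Player 2 would get 7.
Maximizing over 11, 1, 10, 7, Player 2 chooses W. Subgame-perfect outcome: (B, W) with payoffs (12, 11).
Now find the simultaneous Nash equilibrium.
R's best replies: W→B; X→T; Y→B; Z→T.
Player 2's best replies: T→Z; B→Z.
The unique mutual best reply is (T, Z), giving (7, 7).
Sequential outcome (B, W) differs from the Nash profile (T, Z).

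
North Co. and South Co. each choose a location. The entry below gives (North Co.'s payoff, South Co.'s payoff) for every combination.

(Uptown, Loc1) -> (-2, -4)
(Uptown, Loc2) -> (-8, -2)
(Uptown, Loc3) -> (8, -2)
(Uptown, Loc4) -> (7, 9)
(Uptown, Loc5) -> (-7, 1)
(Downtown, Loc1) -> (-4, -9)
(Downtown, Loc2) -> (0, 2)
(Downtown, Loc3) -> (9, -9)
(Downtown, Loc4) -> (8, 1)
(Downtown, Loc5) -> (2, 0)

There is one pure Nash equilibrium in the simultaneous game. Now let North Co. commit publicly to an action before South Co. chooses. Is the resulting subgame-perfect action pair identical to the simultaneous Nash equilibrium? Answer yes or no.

Backward induction with North Co. moving first.
- Uptown: BR = Loc4, leader payoff 7.
- Downtown: BR = Loc2, leader payoff 0.
North Co.'s induced payoffs are 7, 0, so North Co. commits to Uptown. Subgame-perfect outcome: (Uptown, Loc4) with payoffs (7, 9).
Now find the simultaneous Nash equilibrium.
North Co.'s best replies: Loc1→Uptown; Loc2→Downtown; Loc3→Downtown; Loc4→Downtown; Loc5→Downtown.
South Co.'s best replies: Uptown→Loc4; Downtown→Loc2.
Only (Downtown, Loc2) has each player best-responding; Nash payoffs (0, 2).
Sequential outcome (Uptown, Loc4) differs from the Nash profile (Downtown, Loc2).

no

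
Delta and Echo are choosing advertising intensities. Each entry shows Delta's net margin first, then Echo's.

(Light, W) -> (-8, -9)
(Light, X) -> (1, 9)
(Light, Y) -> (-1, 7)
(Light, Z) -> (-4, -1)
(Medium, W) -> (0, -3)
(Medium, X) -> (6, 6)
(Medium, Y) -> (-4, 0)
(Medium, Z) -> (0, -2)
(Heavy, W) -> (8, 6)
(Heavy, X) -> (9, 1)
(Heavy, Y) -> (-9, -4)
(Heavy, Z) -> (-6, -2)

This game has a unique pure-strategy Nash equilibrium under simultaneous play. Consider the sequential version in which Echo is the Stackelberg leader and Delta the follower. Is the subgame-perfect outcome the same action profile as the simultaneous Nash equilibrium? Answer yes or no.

Backward induction with Echo moving first.
- W: BR = Heavy, leader payoff 6.
- X: BR = Heavy, leader payoff 1.
- Y: BR = Light, leader payoff 7.
- Z: BR = Medium, leader payoff -2.
Maximizing over 6, 1, 7, -2, Echo chooses Y. Subgame-perfect outcome: (Light, Y) with payoffs (-1, 7).
Now find the simultaneous Nash equilibrium.
Delta's best replies: W→Heavy; X→Heavy; Y→Light; Z→Medium.
Echo's best replies: Light→X; Medium→X; Heavy→W.
Only (Heavy, W) has each player best-responding; Nash payoffs (8, 6).
Sequential outcome (Light, Y) differs from the Nash profile (Heavy, W).

no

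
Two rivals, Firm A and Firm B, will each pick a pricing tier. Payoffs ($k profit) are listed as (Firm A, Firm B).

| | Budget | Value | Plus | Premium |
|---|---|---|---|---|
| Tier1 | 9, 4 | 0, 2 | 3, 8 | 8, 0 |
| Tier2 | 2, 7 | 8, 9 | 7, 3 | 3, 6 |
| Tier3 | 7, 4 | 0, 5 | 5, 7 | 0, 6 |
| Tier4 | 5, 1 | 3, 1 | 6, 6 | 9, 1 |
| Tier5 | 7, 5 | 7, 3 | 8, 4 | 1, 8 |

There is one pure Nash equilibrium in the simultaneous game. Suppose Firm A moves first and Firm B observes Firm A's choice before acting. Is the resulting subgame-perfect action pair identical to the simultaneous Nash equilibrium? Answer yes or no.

Work backward from Firm B's decision.
- Tier1: Firm B compares 4, 2, 8, 0 and picks Plus; Firm A would get 3.
- Tier2: Firm B compares 7, 9, 3, 6 and picks Value; Firm A would get 8.
- Tier3: Firm B compares 4, 5, 7, 6 and picks Plus; Firm A would get 5.
- Tier4: Firm B compares 1, 1, 6, 1 and picks Plus; Firm A would get 6.
- Tier5: Firm B compares 5, 3, 4, 8 and picks Premium; Firm A would get 1.
Among 3, 8, 5, 6, 1, the best is 8 at Tier2. Subgame-perfect outcome: (Tier2, Value) with payoffs (8, 9).
Under simultaneous play:
Firm A's best replies: Budget→Tier1; Value→Tier2; Plus→Tier5; Premium→Tier4.
Firm B's best replies: Tier1→Plus; Tier2→Value; Tier3→Plus; Tier4→Plus; Tier5→Premium.
The unique mutual best reply is (Tier2, Value), giving (8, 9).
Sequential outcome (Tier2, Value) coincides with the Nash profile (Tier2, Value).

yes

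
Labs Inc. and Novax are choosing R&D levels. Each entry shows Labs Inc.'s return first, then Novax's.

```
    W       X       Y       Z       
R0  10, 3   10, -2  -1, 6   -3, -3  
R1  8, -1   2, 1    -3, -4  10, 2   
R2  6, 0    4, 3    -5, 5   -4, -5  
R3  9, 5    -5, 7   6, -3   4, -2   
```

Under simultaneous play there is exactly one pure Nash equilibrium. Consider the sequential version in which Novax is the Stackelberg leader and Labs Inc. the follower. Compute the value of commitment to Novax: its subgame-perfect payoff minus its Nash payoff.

Labs Inc. best-responds to each possible Novax move:
- W → Labs Inc. plays R0 (best of 10, 8, 6, 9); Novax gets 3.
- X → Labs Inc. plays R0 (best of 10, 2, 4, -5); Novax gets -2.
- Y → Labs Inc. plays R3 (best of -1, -3, -5, 6); Novax gets -3.
- Z → Labs Inc. plays R1 (best of -3, 10, -4, 4); Novax gets 2.
Maximizing over 3, -2, -3, 2, Novax chooses W. Subgame-perfect outcome: (R0, W) with payoffs (10, 3).
Now find the simultaneous Nash equilibrium.
Labs Inc.'s best replies: W→R0; X→R0; Y→R3; Z→R1.
Novax's best replies: R0→Y; R1→Z; R2→Y; R3→X.
Only (R1, Z) has each player best-responding; Nash payoffs (10, 2).
Novax's commitment gain: 3 − 2 = 1.

1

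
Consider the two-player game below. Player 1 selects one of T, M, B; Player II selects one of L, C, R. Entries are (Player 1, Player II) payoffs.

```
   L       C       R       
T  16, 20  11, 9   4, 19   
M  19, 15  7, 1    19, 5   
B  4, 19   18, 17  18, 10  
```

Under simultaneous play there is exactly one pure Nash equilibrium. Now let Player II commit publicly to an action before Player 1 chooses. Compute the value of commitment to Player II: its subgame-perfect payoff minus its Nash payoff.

Player 1 best-responds to each possible Player II move:
- L: Player 1 compares 16, 19, 4 and picks M; Player II would get 15.
- C: Player 1 compares 11, 7, 18 and picks B; Player II would get 17.
- R: Player 1 compares 4, 19, 18 and picks M; Player II would get 5.
Maximizing over 15, 17, 5, Player II chooses C. Subgame-perfect outcome: (B, C) with payoffs (18, 17).
Under simultaneous play:
Player 1's best replies: L→M; C→B; R→M.
Player II's best replies: T→L; M→L; B→L.
The unique mutual best reply is (M, L), giving (19, 15).
Player II's commitment gain: 17 − 15 = 2.

2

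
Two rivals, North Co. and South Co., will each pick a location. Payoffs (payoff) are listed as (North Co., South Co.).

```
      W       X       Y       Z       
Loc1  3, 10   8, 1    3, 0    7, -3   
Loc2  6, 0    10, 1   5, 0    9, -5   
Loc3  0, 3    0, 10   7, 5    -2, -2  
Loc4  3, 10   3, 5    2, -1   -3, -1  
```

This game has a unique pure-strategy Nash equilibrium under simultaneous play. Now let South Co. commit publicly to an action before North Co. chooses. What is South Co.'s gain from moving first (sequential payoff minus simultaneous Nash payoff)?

Solve by backward induction (South Co. leads).
- W: North Co. compares 3, 6, 0, 3 and picks Loc2; South Co. would get 0.
- X: North Co. compares 8, 10, 0, 3 and picks Loc2; South Co. would get 1.
- Y: North Co. compares 3, 5, 7, 2 and picks Loc3; South Co. would get 5.
- Z: North Co. compares 7, 9, -2, -3 and picks Loc2; South Co. would get -5.
South Co.'s induced payoffs are 0, 1, 5, -5, so South Co. commits to Y. Subgame-perfect outcome: (Loc3, Y) with payoffs (7, 5).
Now find the simultaneous Nash equilibrium.
North Co.'s best replies: W→Loc2; X→Loc2; Y→Loc3; Z→Loc2.
South Co.'s best replies: Loc1→W; Loc2→X; Loc3→X; Loc4→W.
Only (Loc2, X) has each player best-responding; Nash payoffs (10, 1).
South Co.'s commitment gain: 5 − 1 = 4.

4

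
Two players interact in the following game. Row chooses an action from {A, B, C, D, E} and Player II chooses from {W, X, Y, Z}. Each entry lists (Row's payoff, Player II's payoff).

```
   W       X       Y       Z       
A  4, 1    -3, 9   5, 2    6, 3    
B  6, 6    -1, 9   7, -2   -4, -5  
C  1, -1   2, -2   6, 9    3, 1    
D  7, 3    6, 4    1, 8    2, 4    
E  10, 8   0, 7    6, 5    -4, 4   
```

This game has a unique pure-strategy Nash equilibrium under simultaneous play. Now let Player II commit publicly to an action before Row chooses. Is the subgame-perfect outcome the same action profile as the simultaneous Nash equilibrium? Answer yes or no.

yes

Work backward from Row's decision.
- W → Row plays E (best of 4, 6, 1, 7, 10); Player II gets 8.
- X → Row plays D (best of -3, -1, 2, 6, 0); Player II gets 4.
- Y → Row plays B (best of 5, 7, 6, 1, 6); Player II gets -2.
- Z → Row plays A (best of 6, -4, 3, 2, -4); Player II gets 3.
Maximizing over 8, 4, -2, 3, Player II chooses W. Subgame-perfect outcome: (E, W) with payoffs (10, 8).
Now find the simultaneous Nash equilibrium.
Row's best replies: W→E; X→D; Y→B; Z→A.
Player II's best replies: A→X; B→X; C→Y; D→Y; E→W.
Only (E, W) has each player best-responding; Nash payoffs (10, 8).
Sequential outcome (E, W) coincides with the Nash profile (E, W).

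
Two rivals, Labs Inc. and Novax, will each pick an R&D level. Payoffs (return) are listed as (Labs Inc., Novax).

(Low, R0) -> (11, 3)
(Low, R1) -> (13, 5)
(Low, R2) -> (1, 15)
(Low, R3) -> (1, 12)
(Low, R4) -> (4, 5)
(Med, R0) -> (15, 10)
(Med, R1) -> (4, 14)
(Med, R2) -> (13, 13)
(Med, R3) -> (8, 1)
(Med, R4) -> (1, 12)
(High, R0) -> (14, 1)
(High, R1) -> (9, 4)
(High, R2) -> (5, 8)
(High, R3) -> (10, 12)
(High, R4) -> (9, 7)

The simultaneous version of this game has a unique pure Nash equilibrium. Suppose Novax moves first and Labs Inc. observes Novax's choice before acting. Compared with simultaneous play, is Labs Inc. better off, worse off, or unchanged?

better off

Work backward from Labs Inc.'s decision.
- R0: BR = Med, leader payoff 10.
- R1: BR = Low, leader payoff 5.
- R2: BR = Med, leader payoff 13.
- R3: BR = High, leader payoff 12.
- R4: BR = High, leader payoff 7.
Among 10, 5, 13, 12, 7, the best is 13 at R2. Subgame-perfect outcome: (Med, R2) with payoffs (13, 13).
For the simultaneous game, intersect best replies.
Labs Inc.'s best replies: R0→Med; R1→Low; R2→Med; R3→High; R4→High.
Novax's best replies: Low→R2; Med→R1; High→R3.
Only (High, R3) has each player best-responding; Nash payoffs (10, 12).
Labs Inc. earns 13 sequentially versus 10 at the Nash outcome: better off.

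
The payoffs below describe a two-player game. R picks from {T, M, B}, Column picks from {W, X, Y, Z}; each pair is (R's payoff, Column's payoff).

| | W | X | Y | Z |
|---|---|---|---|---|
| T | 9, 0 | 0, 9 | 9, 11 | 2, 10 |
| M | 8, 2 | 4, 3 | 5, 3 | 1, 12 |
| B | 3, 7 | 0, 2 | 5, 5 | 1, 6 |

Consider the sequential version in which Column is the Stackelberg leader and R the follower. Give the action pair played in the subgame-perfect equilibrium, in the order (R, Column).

Solve by backward induction (Column leads).
- W: R compares 9, 8, 3 and picks T; Column would get 0.
- X: R compares 0, 4, 0 and picks M; Column would get 3.
- Y: R compares 9, 5, 5 and picks T; Column would get 11.
- Z: R compares 2, 1, 1 and picks T; Column would get 10.
Among 0, 3, 11, 10, the best is 11 at Y. Subgame-perfect outcome: (T, Y) with payoffs (9, 11).

(T, Y)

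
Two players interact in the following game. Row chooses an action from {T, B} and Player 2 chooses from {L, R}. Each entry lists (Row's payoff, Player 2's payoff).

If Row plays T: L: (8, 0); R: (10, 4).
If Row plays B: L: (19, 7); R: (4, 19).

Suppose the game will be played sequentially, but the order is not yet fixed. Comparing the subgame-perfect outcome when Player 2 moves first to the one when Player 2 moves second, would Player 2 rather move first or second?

If Row leads: Player 2's best replies are T→R, B→R; Row's induced payoffs 10, 4; outcome (T, R), payoffs (10, 4).
If Player 2 leads: Row's best replies are L→B, R→T; Player 2's induced payoffs 7, 4; outcome (B, L), payoffs (19, 7).
Player 2 gets 7 moving first and 4 moving second, so Player 2 prefers to move first.

first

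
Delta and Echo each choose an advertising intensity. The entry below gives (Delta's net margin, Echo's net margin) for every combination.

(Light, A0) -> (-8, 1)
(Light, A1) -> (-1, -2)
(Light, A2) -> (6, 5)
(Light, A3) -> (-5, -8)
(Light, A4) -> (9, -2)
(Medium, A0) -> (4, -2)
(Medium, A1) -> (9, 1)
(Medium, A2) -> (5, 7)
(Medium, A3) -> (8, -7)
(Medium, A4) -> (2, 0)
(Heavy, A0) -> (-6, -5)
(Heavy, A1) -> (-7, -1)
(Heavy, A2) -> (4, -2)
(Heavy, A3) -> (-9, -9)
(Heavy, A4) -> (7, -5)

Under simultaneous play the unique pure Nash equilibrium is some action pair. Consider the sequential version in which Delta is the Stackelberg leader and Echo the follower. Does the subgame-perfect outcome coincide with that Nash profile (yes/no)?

Backward induction with Delta moving first.
- Light: Echo compares 1, -2, 5, -8, -2 and picks A2; Delta would get 6.
- Medium: Echo compares -2, 1, 7, -7, 0 and picks A2; Delta would get 5.
- Heavy: Echo compares -5, -1, -2, -9, -5 and picks A1; Delta would get -7.
Among 6, 5, -7, the best is 6 at Light. Subgame-perfect outcome: (Light, A2) with payoffs (6, 5).
For the simultaneous game, intersect best replies.
Delta's best replies: A0→Medium; A1→Medium; A2→Light; A3→Medium; A4→Light.
Echo's best replies: Light→A2; Medium→A2; Heavy→A1.
The unique mutual best reply is (Light, A2), giving (6, 5).
Sequential outcome (Light, A2) coincides with the Nash profile (Light, A2).

yes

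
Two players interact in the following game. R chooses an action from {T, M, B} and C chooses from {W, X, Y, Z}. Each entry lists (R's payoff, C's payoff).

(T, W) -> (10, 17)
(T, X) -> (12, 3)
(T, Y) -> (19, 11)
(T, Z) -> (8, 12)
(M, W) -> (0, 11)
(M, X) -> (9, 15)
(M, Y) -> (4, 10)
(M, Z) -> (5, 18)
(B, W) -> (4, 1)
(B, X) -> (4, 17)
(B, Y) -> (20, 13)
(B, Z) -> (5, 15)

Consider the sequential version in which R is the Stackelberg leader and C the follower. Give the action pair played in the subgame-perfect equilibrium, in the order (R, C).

Backward induction with R moving first.
- T: C compares 17, 3, 11, 12 and picks W; R would get 10.
- M: C compares 11, 15, 10, 18 and picks Z; R would get 5.
- B: C compares 1, 17, 13, 15 and picks X; R would get 4.
Maximizing over 10, 5, 4, R chooses T. Subgame-perfect outcome: (T, W) with payoffs (10, 17).

(T, W)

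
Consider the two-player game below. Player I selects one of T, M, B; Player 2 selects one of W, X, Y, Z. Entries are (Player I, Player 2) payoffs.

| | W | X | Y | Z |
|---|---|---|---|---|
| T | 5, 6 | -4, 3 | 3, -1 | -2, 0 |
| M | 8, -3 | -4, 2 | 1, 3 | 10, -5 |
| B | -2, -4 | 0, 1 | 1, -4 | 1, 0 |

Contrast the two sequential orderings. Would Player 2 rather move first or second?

If Player I leads: Player 2's best replies are T→W, M→Y, B→X; Player I's induced payoffs 5, 1, 0; outcome (T, W), payoffs (5, 6).
If Player 2 leads: Player I's best replies are W→M, X→B, Y→T, Z→M; Player 2's induced payoffs -3, 1, -1, -5; outcome (B, X), payoffs (0, 1).
Player 2 gets 1 moving first and 6 moving second, so Player 2 prefers to move second.

second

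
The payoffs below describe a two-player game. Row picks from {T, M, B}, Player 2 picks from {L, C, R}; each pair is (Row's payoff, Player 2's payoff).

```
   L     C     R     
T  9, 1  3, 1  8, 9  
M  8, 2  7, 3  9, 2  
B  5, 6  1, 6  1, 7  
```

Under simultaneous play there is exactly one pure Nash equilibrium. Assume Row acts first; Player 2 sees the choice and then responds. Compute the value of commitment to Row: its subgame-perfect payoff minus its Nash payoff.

Work backward from Player 2's decision.
- T → Player 2 plays R (best of 1, 1, 9); Row gets 8.
- M → Player 2 plays C (best of 2, 3, 2); Row gets 7.
- B → Player 2 plays R (best of 6, 6, 7); Row gets 1.
Row's induced payoffs are 8, 7, 1, so Row commits to T. Subgame-perfect outcome: (T, R) with payoffs (8, 9).
Now find the simultaneous Nash equilibrium.
Row's best replies: L→T; C→M; R→M.
Player 2's best replies: T→R; M→C; B→R.
The unique mutual best reply is (M, C), giving (7, 3).
Row's commitment gain: 8 − 7 = 1.

1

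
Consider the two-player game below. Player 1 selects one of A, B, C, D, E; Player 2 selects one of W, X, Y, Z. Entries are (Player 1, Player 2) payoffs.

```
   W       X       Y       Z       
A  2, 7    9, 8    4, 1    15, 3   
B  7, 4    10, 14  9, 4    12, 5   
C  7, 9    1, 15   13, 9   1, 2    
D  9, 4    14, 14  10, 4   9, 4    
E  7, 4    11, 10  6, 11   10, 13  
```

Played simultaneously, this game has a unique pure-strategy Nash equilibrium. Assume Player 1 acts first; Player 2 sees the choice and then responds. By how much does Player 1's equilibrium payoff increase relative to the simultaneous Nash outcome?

Work backward from Player 2's decision.
- A → Player 2 plays X (best of 7, 8, 1, 3); Player 1 gets 9.
- B → Player 2 plays X (best of 4, 14, 4, 5); Player 1 gets 10.
- C → Player 2 plays X (best of 9, 15, 9, 2); Player 1 gets 1.
- D → Player 2 plays X (best of 4, 14, 4, 4); Player 1 gets 14.
- E → Player 2 plays Z (best of 4, 10, 11, 13); Player 1 gets 10.
Player 1's induced payoffs are 9, 10, 1, 14, 10, so Player 1 commits to D. Subgame-perfect outcome: (D, X) with payoffs (14, 14).
For the simultaneous game, intersect best replies.
Player 1's best replies: W→D; X→D; Y→C; Z→A.
Player 2's best replies: A→X; B→X; C→X; D→X; E→Z.
The unique mutual best reply is (D, X), giving (14, 14).
Player 1's commitment gain: 14 − 14 = 0.

0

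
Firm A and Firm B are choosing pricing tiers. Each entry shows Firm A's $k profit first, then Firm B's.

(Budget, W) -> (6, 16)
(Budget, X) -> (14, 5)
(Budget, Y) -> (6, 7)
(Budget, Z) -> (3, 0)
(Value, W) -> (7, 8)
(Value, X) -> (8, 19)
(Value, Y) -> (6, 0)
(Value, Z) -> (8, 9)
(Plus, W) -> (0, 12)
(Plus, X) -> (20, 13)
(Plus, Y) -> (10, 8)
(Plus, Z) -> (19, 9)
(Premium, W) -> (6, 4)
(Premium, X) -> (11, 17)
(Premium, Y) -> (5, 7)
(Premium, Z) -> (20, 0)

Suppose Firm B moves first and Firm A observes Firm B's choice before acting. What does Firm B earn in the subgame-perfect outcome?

13

Solve by backward induction (Firm B leads).
- W: Firm A compares 6, 7, 0, 6 and picks Value; Firm B would get 8.
- X: Firm A compares 14, 8, 20, 11 and picks Plus; Firm B would get 13.
- Y: Firm A compares 6, 6, 10, 5 and picks Plus; Firm B would get 8.
- Z: Firm A compares 3, 8, 19, 20 and picks Premium; Firm B would get 0.
Maximizing over 8, 13, 8, 0, Firm B chooses X. Subgame-perfect outcome: (Plus, X) with payoffs (20, 13).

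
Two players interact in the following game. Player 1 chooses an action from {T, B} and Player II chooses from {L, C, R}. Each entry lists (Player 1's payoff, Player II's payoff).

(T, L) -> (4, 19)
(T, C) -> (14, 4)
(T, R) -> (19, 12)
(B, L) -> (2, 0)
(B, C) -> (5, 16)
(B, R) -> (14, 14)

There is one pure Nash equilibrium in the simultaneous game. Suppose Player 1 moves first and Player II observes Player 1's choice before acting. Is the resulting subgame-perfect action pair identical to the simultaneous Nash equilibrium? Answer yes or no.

no

Player II best-responds to each possible Player 1 move:
- T: BR = L, leader payoff 4.
- B: BR = C, leader payoff 5.
Among 4, 5, the best is 5 at B. Subgame-perfect outcome: (B, C) with payoffs (5, 16).
Under simultaneous play:
Player 1's best replies: L→T; C→T; R→T.
Player II's best replies: T→L; B→C.
The unique mutual best reply is (T, L), giving (4, 19).
Sequential outcome (B, C) differs from the Nash profile (T, L).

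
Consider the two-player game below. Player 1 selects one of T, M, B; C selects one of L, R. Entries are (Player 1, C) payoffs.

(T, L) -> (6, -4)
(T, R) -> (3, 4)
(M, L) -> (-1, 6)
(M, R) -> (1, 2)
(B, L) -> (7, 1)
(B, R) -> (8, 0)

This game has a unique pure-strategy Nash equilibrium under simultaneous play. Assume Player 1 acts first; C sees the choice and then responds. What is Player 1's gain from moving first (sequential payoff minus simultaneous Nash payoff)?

C best-responds to each possible Player 1 move:
- T: C compares -4, 4 and picks R; Player 1 would get 3.
- M: C compares 6, 2 and picks L; Player 1 would get -1.
- B: C compares 1, 0 and picks L; Player 1 would get 7.
Among 3, -1, 7, the best is 7 at B. Subgame-perfect outcome: (B, L) with payoffs (7, 1).
For the simultaneous game, intersect best replies.
Player 1's best replies: L→B; R→B.
C's best replies: T→R; M→L; B→L.
The unique mutual best reply is (B, L), giving (7, 1).
Player 1's commitment gain: 7 − 7 = 0.

0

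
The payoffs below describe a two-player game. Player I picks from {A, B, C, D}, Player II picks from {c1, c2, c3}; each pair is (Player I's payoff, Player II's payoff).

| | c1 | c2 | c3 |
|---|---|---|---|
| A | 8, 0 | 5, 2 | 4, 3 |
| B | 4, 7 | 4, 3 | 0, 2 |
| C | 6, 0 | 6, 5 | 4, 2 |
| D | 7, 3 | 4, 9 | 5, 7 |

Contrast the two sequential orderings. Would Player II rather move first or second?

first

If Player I leads: Player II's best replies are A→c3, B→c1, C→c2, D→c2; Player I's induced payoffs 4, 4, 6, 4; outcome (C, c2), payoffs (6, 5).
If Player II leads: Player I's best replies are c1→A, c2→C, c3→D; Player II's induced payoffs 0, 5, 7; outcome (D, c3), payoffs (5, 7).
Player II gets 7 moving first and 5 moving second, so Player II prefers to move first.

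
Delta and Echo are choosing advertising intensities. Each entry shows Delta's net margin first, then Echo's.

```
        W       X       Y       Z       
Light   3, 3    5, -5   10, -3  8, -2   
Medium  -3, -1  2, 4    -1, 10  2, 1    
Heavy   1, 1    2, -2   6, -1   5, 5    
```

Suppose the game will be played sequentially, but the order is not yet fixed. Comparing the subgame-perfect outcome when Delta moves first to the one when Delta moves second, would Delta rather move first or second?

first

If Delta leads: Echo's best replies are Light→W, Medium→Y, Heavy→Z; Delta's induced payoffs 3, -1, 5; outcome (Heavy, Z), payoffs (5, 5).
If Echo leads: Delta's best replies are W→Light, X→Light, Y→Light, Z→Light; Echo's induced payoffs 3, -5, -3, -2; outcome (Light, W), payoffs (3, 3).
Delta gets 5 moving first and 3 moving second, so Delta prefers to move first.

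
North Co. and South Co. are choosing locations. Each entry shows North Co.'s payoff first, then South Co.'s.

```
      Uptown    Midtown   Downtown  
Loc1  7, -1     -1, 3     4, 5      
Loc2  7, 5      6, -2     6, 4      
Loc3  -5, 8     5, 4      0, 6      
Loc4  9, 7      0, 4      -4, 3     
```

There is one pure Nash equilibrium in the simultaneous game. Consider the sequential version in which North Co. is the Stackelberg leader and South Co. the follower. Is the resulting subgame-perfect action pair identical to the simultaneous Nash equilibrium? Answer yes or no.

yes

South Co. best-responds to each possible North Co. move:
- Loc1: BR = Downtown, leader payoff 4.
- Loc2: BR = Uptown, leader payoff 7.
- Loc3: BR = Uptown, leader payoff -5.
- Loc4: BR = Uptown, leader payoff 9.
Among 4, 7, -5, 9, the best is 9 at Loc4. Subgame-perfect outcome: (Loc4, Uptown) with payoffs (9, 7).
Now find the simultaneous Nash equilibrium.
North Co.'s best replies: Uptown→Loc4; Midtown→Loc2; Downtown→Loc2.
South Co.'s best replies: Loc1→Downtown; Loc2→Uptown; Loc3→Uptown; Loc4→Uptown.
The unique mutual best reply is (Loc4, Uptown), giving (9, 7).
Sequential outcome (Loc4, Uptown) coincides with the Nash profile (Loc4, Uptown).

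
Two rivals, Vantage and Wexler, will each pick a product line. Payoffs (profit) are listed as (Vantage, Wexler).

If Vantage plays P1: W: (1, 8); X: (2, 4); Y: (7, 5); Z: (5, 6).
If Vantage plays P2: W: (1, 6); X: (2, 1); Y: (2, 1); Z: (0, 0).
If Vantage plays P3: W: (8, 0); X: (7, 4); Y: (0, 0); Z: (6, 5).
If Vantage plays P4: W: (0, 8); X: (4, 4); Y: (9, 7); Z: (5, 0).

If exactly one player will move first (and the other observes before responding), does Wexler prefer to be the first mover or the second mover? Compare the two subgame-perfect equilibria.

If Vantage leads: Wexler's best replies are P1→W, P2→W, P3→Z, P4→W; Vantage's induced payoffs 1, 1, 6, 0; outcome (P3, Z), payoffs (6, 5).
If Wexler leads: Vantage's best replies are W→P3, X→P3, Y→P4, Z→P3; Wexler's induced payoffs 0, 4, 7, 5; outcome (P4, Y), payoffs (9, 7).
Wexler gets 7 moving first and 5 moving second, so Wexler prefers to move first.

first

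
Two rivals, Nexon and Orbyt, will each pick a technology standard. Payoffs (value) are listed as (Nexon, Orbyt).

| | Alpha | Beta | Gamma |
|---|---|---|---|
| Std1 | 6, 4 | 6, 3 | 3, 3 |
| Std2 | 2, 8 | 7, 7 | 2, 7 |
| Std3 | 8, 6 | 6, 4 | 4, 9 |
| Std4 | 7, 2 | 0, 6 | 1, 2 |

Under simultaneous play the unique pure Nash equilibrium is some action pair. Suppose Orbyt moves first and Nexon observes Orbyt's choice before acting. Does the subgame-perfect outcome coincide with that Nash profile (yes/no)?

yes

Backward induction with Orbyt moving first.
- Alpha: BR = Std3, leader payoff 6.
- Beta: BR = Std2, leader payoff 7.
- Gamma: BR = Std3, leader payoff 9.
Among 6, 7, 9, the best is 9 at Gamma. Subgame-perfect outcome: (Std3, Gamma) with payoffs (4, 9).
Now find the simultaneous Nash equilibrium.
Nexon's best replies: Alpha→Std3; Beta→Std2; Gamma→Std3.
Orbyt's best replies: Std1→Alpha; Std2→Alpha; Std3→Gamma; Std4→Beta.
The unique mutual best reply is (Std3, Gamma), giving (4, 9).
Sequential outcome (Std3, Gamma) coincides with the Nash profile (Std3, Gamma).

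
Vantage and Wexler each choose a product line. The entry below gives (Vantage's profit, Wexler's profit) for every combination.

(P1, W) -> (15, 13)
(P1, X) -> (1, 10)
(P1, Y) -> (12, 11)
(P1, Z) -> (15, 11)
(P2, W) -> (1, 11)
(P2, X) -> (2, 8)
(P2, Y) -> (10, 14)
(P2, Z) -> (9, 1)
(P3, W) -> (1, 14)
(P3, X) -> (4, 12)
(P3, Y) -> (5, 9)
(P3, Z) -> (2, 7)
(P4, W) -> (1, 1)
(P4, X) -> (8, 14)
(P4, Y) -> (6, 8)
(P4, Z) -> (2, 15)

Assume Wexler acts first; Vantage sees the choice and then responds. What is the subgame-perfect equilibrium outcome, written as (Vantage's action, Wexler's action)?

Work backward from Vantage's decision.
- W: BR = P1, leader payoff 13.
- X: BR = P4, leader payoff 14.
- Y: BR = P1, leader payoff 11.
- Z: BR = P1, leader payoff 11.
Maximizing over 13, 14, 11, 11, Wexler chooses X. Subgame-perfect outcome: (P4, X) with payoffs (8, 14).

(P4, X)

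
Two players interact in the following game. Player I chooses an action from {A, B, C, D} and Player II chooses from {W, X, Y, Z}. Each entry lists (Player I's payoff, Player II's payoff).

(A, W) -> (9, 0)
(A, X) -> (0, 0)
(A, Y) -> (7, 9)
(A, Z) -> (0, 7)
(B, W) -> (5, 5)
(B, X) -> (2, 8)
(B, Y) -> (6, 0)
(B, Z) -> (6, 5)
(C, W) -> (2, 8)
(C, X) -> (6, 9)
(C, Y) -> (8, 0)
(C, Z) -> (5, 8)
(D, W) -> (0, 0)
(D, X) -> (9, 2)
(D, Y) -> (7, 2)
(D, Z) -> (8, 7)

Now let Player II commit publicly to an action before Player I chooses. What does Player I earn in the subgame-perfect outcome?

Solve by backward induction (Player II leads).
- W → Player I plays A (best of 9, 5, 2, 0); Player II gets 0.
- X → Player I plays D (best of 0, 2, 6, 9); Player II gets 2.
- Y → Player I plays C (best of 7, 6, 8, 7); Player II gets 0.
- Z → Player I plays D (best of 0, 6, 5, 8); Player II gets 7.
Maximizing over 0, 2, 0, 7, Player II chooses Z. Subgame-perfect outcome: (D, Z) with payoffs (8, 7).

8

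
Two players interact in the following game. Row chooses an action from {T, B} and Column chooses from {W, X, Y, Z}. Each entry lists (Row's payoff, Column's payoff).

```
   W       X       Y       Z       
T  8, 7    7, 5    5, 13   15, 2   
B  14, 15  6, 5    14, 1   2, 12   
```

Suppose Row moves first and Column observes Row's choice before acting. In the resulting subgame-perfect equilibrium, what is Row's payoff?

14

Backward induction with Row moving first.
- T → Column plays Y (best of 7, 5, 13, 2); Row gets 5.
- B → Column plays W (best of 15, 5, 1, 12); Row gets 14.
Maximizing over 5, 14, Row chooses B. Subgame-perfect outcome: (B, W) with payoffs (14, 15).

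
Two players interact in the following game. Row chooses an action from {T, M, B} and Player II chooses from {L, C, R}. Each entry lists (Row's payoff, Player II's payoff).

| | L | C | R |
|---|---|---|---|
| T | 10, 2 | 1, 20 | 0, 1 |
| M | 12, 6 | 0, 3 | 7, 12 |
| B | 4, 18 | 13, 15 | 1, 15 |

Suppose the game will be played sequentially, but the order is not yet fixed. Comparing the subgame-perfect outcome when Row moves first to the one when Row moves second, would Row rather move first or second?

If Row leads: Player II's best replies are T→C, M→R, B→L; Row's induced payoffs 1, 7, 4; outcome (M, R), payoffs (7, 12).
If Player II leads: Row's best replies are L→M, C→B, R→M; Player II's induced payoffs 6, 15, 12; outcome (B, C), payoffs (13, 15).
Row gets 7 moving first and 13 moving second, so Row prefers to move second.

second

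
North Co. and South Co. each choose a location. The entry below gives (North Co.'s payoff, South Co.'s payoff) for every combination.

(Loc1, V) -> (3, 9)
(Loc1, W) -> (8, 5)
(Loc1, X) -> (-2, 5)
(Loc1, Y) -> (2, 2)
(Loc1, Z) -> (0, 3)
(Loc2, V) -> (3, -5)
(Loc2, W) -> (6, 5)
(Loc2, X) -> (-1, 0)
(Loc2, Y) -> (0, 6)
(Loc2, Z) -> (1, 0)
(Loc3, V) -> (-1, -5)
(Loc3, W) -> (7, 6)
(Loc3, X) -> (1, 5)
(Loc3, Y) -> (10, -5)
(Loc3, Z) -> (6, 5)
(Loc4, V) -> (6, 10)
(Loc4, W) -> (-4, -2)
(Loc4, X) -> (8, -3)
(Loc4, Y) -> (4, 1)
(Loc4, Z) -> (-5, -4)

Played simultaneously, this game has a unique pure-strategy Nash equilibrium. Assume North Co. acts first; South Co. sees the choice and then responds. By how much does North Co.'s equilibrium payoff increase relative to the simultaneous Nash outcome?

1

Work backward from South Co.'s decision.
- Loc1 → South Co. plays V (best of 9, 5, 5, 2, 3); North Co. gets 3.
- Loc2 → South Co. plays Y (best of -5, 5, 0, 6, 0); North Co. gets 0.
- Loc3 → South Co. plays W (best of -5, 6, 5, -5, 5); North Co. gets 7.
- Loc4 → South Co. plays V (best of 10, -2, -3, 1, -4); North Co. gets 6.
North Co.'s induced payoffs are 3, 0, 7, 6, so North Co. commits to Loc3. Subgame-perfect outcome: (Loc3, W) with payoffs (7, 6).
Now find the simultaneous Nash equilibrium.
North Co.'s best replies: V→Loc4; W→Loc1; X→Loc4; Y→Loc3; Z→Loc3.
South Co.'s best replies: Loc1→V; Loc2→Y; Loc3→W; Loc4→V.
The unique mutual best reply is (Loc4, V), giving (6, 10).
North Co.'s commitment gain: 7 − 6 = 1.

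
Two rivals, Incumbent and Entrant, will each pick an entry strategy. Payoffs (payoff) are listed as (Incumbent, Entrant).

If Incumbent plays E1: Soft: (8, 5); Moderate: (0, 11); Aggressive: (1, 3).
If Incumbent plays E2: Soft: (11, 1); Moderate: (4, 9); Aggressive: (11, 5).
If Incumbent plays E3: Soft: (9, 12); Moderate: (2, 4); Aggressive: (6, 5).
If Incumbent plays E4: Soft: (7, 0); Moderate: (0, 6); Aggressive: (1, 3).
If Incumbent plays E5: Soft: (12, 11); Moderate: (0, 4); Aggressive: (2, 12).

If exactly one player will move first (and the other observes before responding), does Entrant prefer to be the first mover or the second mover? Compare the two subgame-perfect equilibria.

If Incumbent leads: Entrant's best replies are E1→Moderate, E2→Moderate, E3→Soft, E4→Moderate, E5→Aggressive; Incumbent's induced payoffs 0, 4, 9, 0, 2; outcome (E3, Soft), payoffs (9, 12).
If Entrant leads: Incumbent's best replies are Soft→E5, Moderate→E2, Aggressive→E2; Entrant's induced payoffs 11, 9, 5; outcome (E5, Soft), payoffs (12, 11).
Entrant gets 11 moving first and 12 moving second, so Entrant prefers to move second.

second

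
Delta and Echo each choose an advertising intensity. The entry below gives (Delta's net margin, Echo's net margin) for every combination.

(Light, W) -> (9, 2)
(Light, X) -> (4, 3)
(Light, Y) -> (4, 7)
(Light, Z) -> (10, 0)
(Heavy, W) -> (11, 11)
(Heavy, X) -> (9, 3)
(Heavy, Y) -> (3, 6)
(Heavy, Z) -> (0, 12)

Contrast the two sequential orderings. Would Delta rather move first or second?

If Delta leads: Echo's best replies are Light→Y, Heavy→Z; Delta's induced payoffs 4, 0; outcome (Light, Y), payoffs (4, 7).
If Echo leads: Delta's best replies are W→Heavy, X→Heavy, Y→Light, Z→Light; Echo's induced payoffs 11, 3, 7, 0; outcome (Heavy, W), payoffs (11, 11).
Delta gets 4 moving first and 11 moving second, so Delta prefers to move second.

second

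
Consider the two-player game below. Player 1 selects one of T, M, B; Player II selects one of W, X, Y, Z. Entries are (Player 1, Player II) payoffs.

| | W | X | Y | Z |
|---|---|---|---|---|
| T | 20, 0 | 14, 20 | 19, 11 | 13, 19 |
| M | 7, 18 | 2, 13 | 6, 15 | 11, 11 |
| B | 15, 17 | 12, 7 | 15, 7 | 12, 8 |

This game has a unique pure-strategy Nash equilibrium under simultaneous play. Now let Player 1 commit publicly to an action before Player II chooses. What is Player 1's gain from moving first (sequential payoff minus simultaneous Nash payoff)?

Solve by backward induction (Player 1 leads).
- T: Player II compares 0, 20, 11, 19 and picks X; Player 1 would get 14.
- M: Player II compares 18, 13, 15, 11 and picks W; Player 1 would get 7.
- B: Player II compares 17, 7, 7, 8 and picks W; Player 1 would get 15.
Among 14, 7, 15, the best is 15 at B. Subgame-perfect outcome: (B, W) with payoffs (15, 17).
For the simultaneous game, intersect best replies.
Player 1's best replies: W→T; X→T; Y→T; Z→T.
Player II's best replies: T→X; M→W; B→W.
The unique mutual best reply is (T, X), giving (14, 20).
Player 1's commitment gain: 15 − 14 = 1.

1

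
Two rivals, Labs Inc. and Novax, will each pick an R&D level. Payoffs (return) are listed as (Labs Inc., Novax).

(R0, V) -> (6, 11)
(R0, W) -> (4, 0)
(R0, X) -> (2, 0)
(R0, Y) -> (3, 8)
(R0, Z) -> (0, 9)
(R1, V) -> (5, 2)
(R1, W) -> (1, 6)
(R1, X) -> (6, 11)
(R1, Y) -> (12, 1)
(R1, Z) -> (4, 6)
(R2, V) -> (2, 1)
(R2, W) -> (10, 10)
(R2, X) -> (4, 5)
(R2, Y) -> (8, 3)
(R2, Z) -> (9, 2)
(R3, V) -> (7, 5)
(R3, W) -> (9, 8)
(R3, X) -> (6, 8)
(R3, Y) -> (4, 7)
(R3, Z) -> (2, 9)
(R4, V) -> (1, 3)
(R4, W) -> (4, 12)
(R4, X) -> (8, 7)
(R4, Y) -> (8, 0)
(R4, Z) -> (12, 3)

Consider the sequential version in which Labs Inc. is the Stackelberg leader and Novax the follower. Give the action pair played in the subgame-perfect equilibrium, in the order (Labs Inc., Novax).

Backward induction with Labs Inc. moving first.
- R0: Novax compares 11, 0, 0, 8, 9 and picks V; Labs Inc. would get 6.
- R1: Novax compares 2, 6, 11, 1, 6 and picks X; Labs Inc. would get 6.
- R2: Novax compares 1, 10, 5, 3, 2 and picks W; Labs Inc. would get 10.
- R3: Novax compares 5, 8, 8, 7, 9 and picks Z; Labs Inc. would get 2.
- R4: Novax compares 3, 12, 7, 0, 3 and picks W; Labs Inc. would get 4.
Among 6, 6, 10, 2, 4, the best is 10 at R2. Subgame-perfect outcome: (R2, W) with payoffs (10, 10).

(R2, W)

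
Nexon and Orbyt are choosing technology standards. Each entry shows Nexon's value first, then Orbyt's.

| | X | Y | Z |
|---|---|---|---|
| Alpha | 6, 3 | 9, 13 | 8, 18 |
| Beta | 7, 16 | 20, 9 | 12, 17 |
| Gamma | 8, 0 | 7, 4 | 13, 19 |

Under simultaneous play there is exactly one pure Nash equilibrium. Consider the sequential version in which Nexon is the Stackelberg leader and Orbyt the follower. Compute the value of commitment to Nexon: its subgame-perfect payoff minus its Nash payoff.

0

Solve by backward induction (Nexon leads).
- Alpha: BR = Z, leader payoff 8.
- Beta: BR = Z, leader payoff 12.
- Gamma: BR = Z, leader payoff 13.
Maximizing over 8, 12, 13, Nexon chooses Gamma. Subgame-perfect outcome: (Gamma, Z) with payoffs (13, 19).
For the simultaneous game, intersect best replies.
Nexon's best replies: X→Gamma; Y→Beta; Z→Gamma.
Orbyt's best replies: Alpha→Z; Beta→Z; Gamma→Z.
Only (Gamma, Z) has each player best-responding; Nash payoffs (13, 19).
Nexon's commitment gain: 13 − 13 = 0.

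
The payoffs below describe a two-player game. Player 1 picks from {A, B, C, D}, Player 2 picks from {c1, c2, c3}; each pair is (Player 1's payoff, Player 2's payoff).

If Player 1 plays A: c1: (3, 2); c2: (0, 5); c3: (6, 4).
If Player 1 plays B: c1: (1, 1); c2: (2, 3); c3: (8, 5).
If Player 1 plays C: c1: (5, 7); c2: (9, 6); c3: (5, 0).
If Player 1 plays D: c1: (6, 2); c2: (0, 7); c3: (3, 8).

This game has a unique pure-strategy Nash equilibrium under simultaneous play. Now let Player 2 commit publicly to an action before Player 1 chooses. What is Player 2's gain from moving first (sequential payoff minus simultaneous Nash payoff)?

Work backward from Player 1's decision.
- c1: Player 1 compares 3, 1, 5, 6 and picks D; Player 2 would get 2.
- c2: Player 1 compares 0, 2, 9, 0 and picks C; Player 2 would get 6.
- c3: Player 1 compares 6, 8, 5, 3 and picks B; Player 2 would get 5.
Among 2, 6, 5, the best is 6 at c2. Subgame-perfect outcome: (C, c2) with payoffs (9, 6).
For the simultaneous game, intersect best replies.
Player 1's best replies: c1→D; c2→C; c3→B.
Player 2's best replies: A→c2; B→c3; C→c1; D→c3.
Only (B, c3) has each player best-responding; Nash payoffs (8, 5).
Player 2's commitment gain: 6 − 5 = 1.

1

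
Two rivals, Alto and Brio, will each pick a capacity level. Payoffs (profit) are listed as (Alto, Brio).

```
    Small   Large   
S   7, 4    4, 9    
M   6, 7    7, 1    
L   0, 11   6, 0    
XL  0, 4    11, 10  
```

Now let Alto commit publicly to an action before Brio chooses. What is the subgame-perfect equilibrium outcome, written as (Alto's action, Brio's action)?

(XL, Large)

Work backward from Brio's decision.
- S → Brio plays Large (best of 4, 9); Alto gets 4.
- M → Brio plays Small (best of 7, 1); Alto gets 6.
- L → Brio plays Small (best of 11, 0); Alto gets 0.
- XL → Brio plays Large (best of 4, 10); Alto gets 11.
Among 4, 6, 0, 11, the best is 11 at XL. Subgame-perfect outcome: (XL, Large) with payoffs (11, 10).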